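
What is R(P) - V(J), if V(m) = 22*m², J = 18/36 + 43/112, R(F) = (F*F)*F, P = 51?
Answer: 831879261/6272 ≈ 1.3263e+5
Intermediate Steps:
R(F) = F³ (R(F) = F²*F = F³)
J = 99/112 (J = 18*(1/36) + 43*(1/112) = ½ + 43/112 = 99/112 ≈ 0.88393)
R(P) - V(J) = 51³ - 22*(99/112)² = 132651 - 22*9801/12544 = 132651 - 1*107811/6272 = 132651 - 107811/6272 = 831879261/6272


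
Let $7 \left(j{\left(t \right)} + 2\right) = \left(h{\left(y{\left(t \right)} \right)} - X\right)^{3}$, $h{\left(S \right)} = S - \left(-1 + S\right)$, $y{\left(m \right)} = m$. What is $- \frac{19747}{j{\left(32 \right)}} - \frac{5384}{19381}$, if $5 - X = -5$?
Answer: $\frac{2675015937}{14400083} \approx 185.76$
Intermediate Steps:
$X = 10$ ($X = 5 - -5 = 5 + 5 = 10$)
$h{\left(S \right)} = 1$ ($h{\left(S \right)} = S - \left(-1 + S\right) = 1$)
$j{\left(t \right)} = - \frac{743}{7}$ ($j{\left(t \right)} = -2 + \frac{\left(1 - 10\right)^{3}}{7} = -2 + \frac{\left(-9\right)^{3}}{7} = -2 + \frac{1}{7} \left(-729\right) = -2 - \frac{729}{7} = - \frac{743}{7}$)
$- \frac{19747}{j{\left(32 \right)}} - \frac{5384}{19381} = - \frac{19747}{- \frac{743}{7}} - \frac{5384}{19381} = \left(-19747\right) \left(- \frac{7}{743}\right) - \frac{5384}{19381} = \frac{138229}{743} - \frac{5384}{19381} = \frac{2675015937}{14400083}$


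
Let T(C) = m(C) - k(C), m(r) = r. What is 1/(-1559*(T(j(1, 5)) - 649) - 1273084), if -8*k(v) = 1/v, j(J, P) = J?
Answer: -8/2104375 ≈ -3.8016e-6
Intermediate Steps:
k(v) = -1/(8*v)
T(C) = C + 1/(8*C) (T(C) = C - (-1)/(8*C) = C + 1/(8*C))
1/(-1559*(T(j(1, 5)) - 649) - 1273084) = 1/(-1559*((1 + (⅛)/1) - 649) - 1273084) = 1/(-1559*((1 + (⅛)*1) - 649) - 1273084) = 1/(-1559*((1 + ⅛) - 649) - 1273084) = 1/(-1559*(9/8 - 649) - 1273084) = 1/(-1559*(-5183/8) - 1273084) = 1/(8080297/8 - 1273084) = 1/(-2104375/8) = -8/2104375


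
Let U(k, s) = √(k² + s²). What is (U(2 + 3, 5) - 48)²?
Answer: 2354 - 480*√2 ≈ 1675.2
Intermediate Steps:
(U(2 + 3, 5) - 48)² = (√((2 + 3)² + 5²) - 48)² = (√(5² + 25) - 48)² = (√(25 + 25) - 48)² = (√50 - 48)² = (5*√2 - 48)² = (-48 + 5*√2)²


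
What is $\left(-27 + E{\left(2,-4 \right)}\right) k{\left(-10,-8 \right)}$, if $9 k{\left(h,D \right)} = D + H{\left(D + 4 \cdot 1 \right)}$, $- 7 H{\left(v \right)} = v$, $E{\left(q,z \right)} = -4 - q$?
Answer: $\frac{572}{21} \approx 27.238$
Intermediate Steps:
$H{\left(v \right)} = - \frac{v}{7}$
$k{\left(h,D \right)} = - \frac{4}{63} + \frac{2 D}{21}$ ($k{\left(h,D \right)} = \frac{D - \frac{D + 4 \cdot 1}{7}}{9} = \frac{D - \frac{D + 4}{7}}{9} = \frac{D - \frac{4 + D}{7}}{9} = \frac{D - \left(\frac{4}{7} + \frac{D}{7}\right)}{9} = \frac{- \frac{4}{7} + \frac{6 D}{7}}{9} = - \frac{4}{63} + \frac{2 D}{21}$)
$\left(-27 + E{\left(2,-4 \right)}\right) k{\left(-10,-8 \right)} = \left(-27 - 6\right) \left(- \frac{4}{63} + \frac{2}{21} \left(-8\right)\right) = \left(-27 - 6\right) \left(- \frac{4}{63} - \frac{16}{21}\right) = \left(-27 - 6\right) \left(- \frac{52}{63}\right) = \left(-33\right) \left(- \frac{52}{63}\right) = \frac{572}{21}$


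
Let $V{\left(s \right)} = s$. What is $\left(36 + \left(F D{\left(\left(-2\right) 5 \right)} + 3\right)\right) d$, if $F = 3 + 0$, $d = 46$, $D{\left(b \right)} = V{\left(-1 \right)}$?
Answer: $1656$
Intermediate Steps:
$D{\left(b \right)} = -1$
$F = 3$
$\left(36 + \left(F D{\left(\left(-2\right) 5 \right)} + 3\right)\right) d = \left(36 + \left(3 \left(-1\right) + 3\right)\right) 46 = \left(36 + \left(-3 + 3\right)\right) 46 = \left(36 + 0\right) 46 = 36 \cdot 46 = 1656$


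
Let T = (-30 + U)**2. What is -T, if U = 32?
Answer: -4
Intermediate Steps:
T = 4 (T = (-30 + 32)**2 = 2**2 = 4)
-T = -1*4 = -4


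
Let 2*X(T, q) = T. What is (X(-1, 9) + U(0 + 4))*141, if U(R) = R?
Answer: 987/2 ≈ 493.50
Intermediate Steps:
X(T, q) = T/2
(X(-1, 9) + U(0 + 4))*141 = ((½)*(-1) + (0 + 4))*141 = (-½ + 4)*141 = (7/2)*141 = 987/2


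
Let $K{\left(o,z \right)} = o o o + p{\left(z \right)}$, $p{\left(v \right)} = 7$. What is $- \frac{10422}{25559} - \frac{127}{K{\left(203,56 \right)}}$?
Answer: $- \frac{87187799141}{213812127606} \approx -0.40778$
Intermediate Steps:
$K{\left(o,z \right)} = 7 + o^{3}$ ($K{\left(o,z \right)} = o o o + 7 = o^{2} o + 7 = o^{3} + 7 = 7 + o^{3}$)
$- \frac{10422}{25559} - \frac{127}{K{\left(203,56 \right)}} = - \frac{10422}{25559} - \frac{127}{7 + 203^{3}} = \left(-10422\right) \frac{1}{25559} - \frac{127}{7 + 8365427} = - \frac{10422}{25559} - \frac{127}{8365434} = - \frac{87187799141}{213812127606}$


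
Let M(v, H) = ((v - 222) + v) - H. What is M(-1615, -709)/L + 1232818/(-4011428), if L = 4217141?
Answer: -2604985340171/8458378743674 ≈ -0.30798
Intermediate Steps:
M(v, H) = -222 - H + 2*v (M(v, H) = ((-222 + v) + v) - H = (-222 + 2*v) - H = -222 - H + 2*v)
M(-1615, -709)/L + 1232818/(-4011428) = (-222 - 1*(-709) + 2*(-1615))/4217141 + 1232818/(-4011428) = (-222 + 709 - 3230)*(1/4217141) + 1232818*(-1/4011428) = -2743*1/4217141 - 616409/2005714 = -2743/4217141 - 616409/2005714 = -2604985340171/8458378743674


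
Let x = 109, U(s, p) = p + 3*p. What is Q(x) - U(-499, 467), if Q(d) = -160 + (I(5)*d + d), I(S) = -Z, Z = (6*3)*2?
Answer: -5843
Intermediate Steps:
Z = 36 (Z = 18*2 = 36)
U(s, p) = 4*p
I(S) = -36 (I(S) = -1*36 = -36)
Q(d) = -160 - 35*d (Q(d) = -160 + (-36*d + d) = -160 - 35*d)
Q(x) - U(-499, 467) = (-160 - 35*109) - 4*467 = (-160 - 3815) - 1*1868 = -3975 - 1868 = -5843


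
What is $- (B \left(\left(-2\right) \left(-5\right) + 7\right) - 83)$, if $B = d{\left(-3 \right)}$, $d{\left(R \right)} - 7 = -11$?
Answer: $151$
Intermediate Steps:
$d{\left(R \right)} = -4$ ($d{\left(R \right)} = 7 - 11 = -4$)
$B = -4$
$- (B \left(\left(-2\right) \left(-5\right) + 7\right) - 83) = - (- 4 \left(\left(-2\right) \left(-5\right) + 7\right) - 83) = - (- 4 \left(10 + 7\right) - 83) = - (\left(-4\right) 17 - 83) = - (-68 - 83) = \left(-1\right) \left(-151\right) = 151$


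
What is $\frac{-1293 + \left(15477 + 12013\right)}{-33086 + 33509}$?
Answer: $\frac{26197}{423} \approx 61.931$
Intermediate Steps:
$\frac{-1293 + \left(15477 + 12013\right)}{-33086 + 33509} = \frac{-1293 + 27490}{423} = 26197 \cdot \frac{1}{423} = \frac{26197}{423}$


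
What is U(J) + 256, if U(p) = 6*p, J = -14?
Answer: 172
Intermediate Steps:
U(J) + 256 = 6*(-14) + 256 = -84 + 256 = 172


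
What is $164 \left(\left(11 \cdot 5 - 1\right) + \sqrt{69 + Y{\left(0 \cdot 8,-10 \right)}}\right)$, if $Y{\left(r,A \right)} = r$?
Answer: $8856 + 164 \sqrt{69} \approx 10218.0$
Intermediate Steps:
$164 \left(\left(11 \cdot 5 - 1\right) + \sqrt{69 + Y{\left(0 \cdot 8,-10 \right)}}\right) = 164 \left(\left(11 \cdot 5 - 1\right) + \sqrt{69 + 0 \cdot 8}\right) = 164 \left(\left(55 - 1\right) + \sqrt{69 + 0}\right) = 164 \left(54 + \sqrt{69}\right) = 8856 + 164 \sqrt{69}$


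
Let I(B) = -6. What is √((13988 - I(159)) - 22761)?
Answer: I*√8767 ≈ 93.632*I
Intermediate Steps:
√((13988 - I(159)) - 22761) = √((13988 - 1*(-6)) - 22761) = √((13988 + 6) - 22761) = √(13994 - 22761) = √(-8767) = I*√8767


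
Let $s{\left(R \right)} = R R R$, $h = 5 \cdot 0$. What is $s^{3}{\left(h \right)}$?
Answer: $0$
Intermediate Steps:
$h = 0$
$s{\left(R \right)} = R^{3}$ ($s{\left(R \right)} = R^{2} R = R^{3}$)
$s^{3}{\left(h \right)} = \left(0^{3}\right)^{3} = 0^{3} = 0$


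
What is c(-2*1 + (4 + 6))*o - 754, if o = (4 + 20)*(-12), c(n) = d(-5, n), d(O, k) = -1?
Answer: -466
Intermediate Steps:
c(n) = -1
o = -288 (o = 24*(-12) = -288)
c(-2*1 + (4 + 6))*o - 754 = -1*(-288) - 754 = 288 - 754 = -466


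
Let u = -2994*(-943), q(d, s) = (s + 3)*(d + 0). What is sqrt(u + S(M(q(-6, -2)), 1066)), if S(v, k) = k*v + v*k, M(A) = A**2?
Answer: sqrt(2900094) ≈ 1703.0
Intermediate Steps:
q(d, s) = d*(3 + s) (q(d, s) = (3 + s)*d = d*(3 + s))
u = 2823342
S(v, k) = 2*k*v (S(v, k) = k*v + k*v = 2*k*v)
sqrt(u + S(M(q(-6, -2)), 1066)) = sqrt(2823342 + 2*1066*(-6*(3 - 2))**2) = sqrt(2823342 + 2*1066*(-6*1)**2) = sqrt(2823342 + 2*1066*(-6)**2) = sqrt(2823342 + 2*1066*36) = sqrt(2823342 + 76752) = sqrt(2900094)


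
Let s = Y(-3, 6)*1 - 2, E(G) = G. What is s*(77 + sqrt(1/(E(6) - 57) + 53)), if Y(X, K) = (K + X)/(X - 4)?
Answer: -187 - sqrt(137802)/21 ≈ -204.68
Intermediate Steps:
Y(X, K) = (K + X)/(-4 + X)
s = -17/7 (s = ((6 - 3)/(-4 - 3))*1 - 2 = (3/(-7))*1 - 2 = -1/7*3*1 - 2 = -3/7*1 - 2 = -3/7 - 2 = -17/7 ≈ -2.4286)
s*(77 + sqrt(1/(E(6) - 57) + 53)) = -17*(77 + sqrt(1/(6 - 57) + 53))/7 = -17*(77 + sqrt(1/(-51) + 53))/7 = -17*(77 + sqrt(-1/51 + 53))/7 = -17*(77 + sqrt(2702/51))/7 = -17*(77 + sqrt(137802)/51)/7 = -187 - sqrt(137802)/21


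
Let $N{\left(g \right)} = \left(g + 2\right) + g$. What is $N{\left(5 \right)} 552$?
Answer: $6624$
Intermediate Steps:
$N{\left(g \right)} = 2 + 2 g$ ($N{\left(g \right)} = \left(2 + g\right) + g = 2 + 2 g$)
$N{\left(5 \right)} 552 = \left(2 + 2 \cdot 5\right) 552 = \left(2 + 10\right) 552 = 12 \cdot 552 = 6624$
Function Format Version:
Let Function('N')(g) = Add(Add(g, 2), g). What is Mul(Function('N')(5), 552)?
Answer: 6624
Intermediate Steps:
Function('N')(g) = Add(2, Mul(2, g)) (Function('N')(g) = Add(Add(2, g), g) = Add(2, Mul(2, g)))
Mul(Function('N')(5), 552) = Mul(Add(2, Mul(2, 5)), 552) = Mul(Add(2, 10), 552) = Mul(12, 552) = 6624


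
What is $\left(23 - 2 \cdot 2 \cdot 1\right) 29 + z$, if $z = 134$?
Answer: $685$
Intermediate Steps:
$\left(23 - 2 \cdot 2 \cdot 1\right) 29 + z = \left(23 - 2 \cdot 2 \cdot 1\right) 29 + 134 = \left(23 - 4 \cdot 1\right) 29 + 134 = \left(23 - 4\right) 29 + 134 = 19 \cdot 29 + 134 = 551 + 134 = 685$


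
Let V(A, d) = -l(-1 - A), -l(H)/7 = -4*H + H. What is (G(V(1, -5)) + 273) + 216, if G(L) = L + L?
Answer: 573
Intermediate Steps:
l(H) = 21*H (l(H) = -7*(-4*H + H) = -(-21)*H = 21*H)
V(A, d) = 21 + 21*A (V(A, d) = -21*(-1 - A) = -(-21 - 21*A) = 21 + 21*A)
G(L) = 2*L
(G(V(1, -5)) + 273) + 216 = (2*(21 + 21*1) + 273) + 216 = (2*(21 + 21) + 273) + 216 = (2*42 + 273) + 216 = (84 + 273) + 216 = 357 + 216 = 573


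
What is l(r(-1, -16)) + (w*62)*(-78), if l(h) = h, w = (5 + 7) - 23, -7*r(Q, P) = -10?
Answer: 372382/7 ≈ 53197.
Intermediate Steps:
r(Q, P) = 10/7 (r(Q, P) = -1/7*(-10) = 10/7)
w = -11 (w = 12 - 23 = -11)
l(r(-1, -16)) + (w*62)*(-78) = 10/7 - 11*62*(-78) = 10/7 - 682*(-78) = 10/7 + 53196 = 372382/7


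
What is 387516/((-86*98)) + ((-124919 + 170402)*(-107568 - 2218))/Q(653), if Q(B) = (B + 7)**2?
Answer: -40942973677/3557400 ≈ -11509.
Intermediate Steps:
Q(B) = (7 + B)**2
387516/((-86*98)) + ((-124919 + 170402)*(-107568 - 2218))/Q(653) = 387516/((-86*98)) + ((-124919 + 170402)*(-107568 - 2218))/((7 + 653)**2) = 387516/(-8428) + (45483*(-109786))/(660**2) = 387516*(-1/8428) - 4993396638/435600 = -2253/49 - 4993396638*1/435600 = -2253/49 - 832232773/72600 = -40942973677/3557400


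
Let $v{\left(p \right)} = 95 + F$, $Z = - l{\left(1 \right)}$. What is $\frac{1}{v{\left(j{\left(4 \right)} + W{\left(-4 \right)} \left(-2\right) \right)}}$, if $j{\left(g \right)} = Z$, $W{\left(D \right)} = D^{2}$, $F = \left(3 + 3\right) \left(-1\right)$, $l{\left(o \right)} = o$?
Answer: $\frac{1}{89} \approx 0.011236$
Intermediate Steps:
$F = -6$ ($F = 6 \left(-1\right) = -6$)
$Z = -1$ ($Z = \left(-1\right) 1 = -1$)
$j{\left(g \right)} = -1$
$v{\left(p \right)} = 89$ ($v{\left(p \right)} = 95 - 6 = 89$)
$\frac{1}{v{\left(j{\left(4 \right)} + W{\left(-4 \right)} \left(-2\right) \right)}} = \frac{1}{89}$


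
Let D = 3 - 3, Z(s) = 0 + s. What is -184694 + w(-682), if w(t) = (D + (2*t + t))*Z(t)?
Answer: 1210678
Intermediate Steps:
Z(s) = s
D = 0
w(t) = 3*t**2 (w(t) = (0 + (2*t + t))*t = (0 + 3*t)*t = (3*t)*t = 3*t**2)
-184694 + w(-682) = -184694 + 3*(-682)**2 = -184694 + 3*465124 = -184694 + 1395372 = 1210678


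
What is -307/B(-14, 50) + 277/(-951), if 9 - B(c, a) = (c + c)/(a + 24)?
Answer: -10898528/329997 ≈ -33.026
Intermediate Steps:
B(c, a) = 9 - 2*c/(24 + a) (B(c, a) = 9 - (c + c)/(a + 24) = 9 - 2*c/(24 + a))
-307/B(-14, 50) + 277/(-951) = -307*(24 + 50)/(216 - 2*(-14) + 9*50) + 277/(-951) = -307*74/(216 + 28 + 450) + 277*(-1/951) = -307/((1/74)*694) - 277/951 = -307/347/37 - 277/951 = -307*37/347 - 277/951 = -11359/347 - 277/951 = -10898528/329997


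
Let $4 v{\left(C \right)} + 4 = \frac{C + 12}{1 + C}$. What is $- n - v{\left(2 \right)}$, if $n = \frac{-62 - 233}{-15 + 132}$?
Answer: $\frac{551}{234} \approx 2.3547$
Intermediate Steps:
$v{\left(C \right)} = -1 + \frac{12 + C}{4 \left(1 + C\right)}$ ($v{\left(C \right)} = -1 + \frac{\left(C + 12\right) \frac{1}{1 + C}}{4} = -1 + \frac{\left(12 + C\right) \frac{1}{1 + C}}{4} = -1 + \frac{\frac{1}{1 + C} \left(12 + C\right)}{4} = -1 + \frac{12 + C}{4 \left(1 + C\right)}$)
$n = - \frac{295}{117} \approx -2.5214$
$- n - v{\left(2 \right)} = \left(-1\right) \left(- \frac{295}{117}\right) - \frac{8 - 6}{4 \left(1 + 2\right)} = \frac{295}{117} - \frac{8 - 6}{4 \cdot 3} = \frac{295}{117} - \frac{1}{4} \cdot \frac{1}{3} \cdot 2 = \frac{295}{117} - \frac{1}{6} = \frac{551}{234}$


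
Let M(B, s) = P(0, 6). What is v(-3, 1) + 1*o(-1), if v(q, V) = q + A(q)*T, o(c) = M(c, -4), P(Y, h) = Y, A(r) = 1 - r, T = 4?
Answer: 13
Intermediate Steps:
M(B, s) = 0
o(c) = 0
v(q, V) = 4 - 3*q (v(q, V) = q + (1 - q)*4 = q + (4 - 4*q) = 4 - 3*q)
v(-3, 1) + 1*o(-1) = (4 - 3*(-3)) + 1*0 = (4 + 9) + 0 = 13 + 0 = 13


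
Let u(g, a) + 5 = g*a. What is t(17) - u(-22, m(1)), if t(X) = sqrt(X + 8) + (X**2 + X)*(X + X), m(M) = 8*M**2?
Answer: 10590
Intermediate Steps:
u(g, a) = -5 + a*g (u(g, a) = -5 + g*a = -5 + a*g)
t(X) = sqrt(8 + X) + 2*X*(X + X**2) (t(X) = sqrt(8 + X) + (X + X**2)*(2*X) = sqrt(8 + X) + 2*X*(X + X**2))
t(17) - u(-22, m(1)) = (sqrt(8 + 17) + 2*17**2 + 2*17**3) - (-5 + (8*1**2)*(-22)) = (sqrt(25) + 2*289 + 2*4913) - (-5 + (8*1)*(-22)) = (5 + 578 + 9826) - (-5 + 8*(-22)) = 10409 - (-5 - 176) = 10409 - 1*(-181) = 10409 + 181 = 10590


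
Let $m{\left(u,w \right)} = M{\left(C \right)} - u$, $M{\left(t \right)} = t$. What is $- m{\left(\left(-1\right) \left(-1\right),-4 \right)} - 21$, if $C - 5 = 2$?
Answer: $-27$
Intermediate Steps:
$C = 7$ ($C = 5 + 2 = 7$)
$m{\left(u,w \right)} = 7 - u$
$- m{\left(\left(-1\right) \left(-1\right),-4 \right)} - 21 = - (7 - \left(-1\right) \left(-1\right)) - 21 = - (7 - 1) - 21 = \left(-1\right) 6 - 21 = -6 - 21 = -27$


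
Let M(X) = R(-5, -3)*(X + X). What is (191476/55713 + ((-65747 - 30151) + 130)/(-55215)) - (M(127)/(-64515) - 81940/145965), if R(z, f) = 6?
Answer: 247036285316442932/42916004445875715 ≈ 5.7563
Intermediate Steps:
M(X) = 12*X (M(X) = 6*(X + X) = 6*(2*X) = 12*X)
(191476/55713 + ((-65747 - 30151) + 130)/(-55215)) - (M(127)/(-64515) - 81940/145965) = (191476/55713 + ((-65747 - 30151) + 130)/(-55215)) - ((12*127)/(-64515) - 81940/145965) = (191476*(1/55713) + (-95898 + 130)*(-1/55215)) - (1524*(-1/64515) - 81940*1/145965) = (191476/55713 - 95768*(-1/55215)) - (-508/21505 - 16388/29193) = (191476/55713 + 95768/55215) - 1*(-367253984/627795465) = 5302623308/1025397765 + 367253984/627795465 = 247036285316442932/42916004445875715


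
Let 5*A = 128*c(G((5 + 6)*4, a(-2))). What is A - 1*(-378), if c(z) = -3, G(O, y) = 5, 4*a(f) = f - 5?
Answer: 1506/5 ≈ 301.20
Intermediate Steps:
a(f) = -5/4 + f/4 (a(f) = (f - 5)/4 = (-5 + f)/4 = -5/4 + f/4)
A = -384/5 (A = (128*(-3))/5 = (⅕)*(-384) = -384/5 ≈ -76.800)
A - 1*(-378) = -384/5 - 1*(-378) = -384/5 + 378 = 1506/5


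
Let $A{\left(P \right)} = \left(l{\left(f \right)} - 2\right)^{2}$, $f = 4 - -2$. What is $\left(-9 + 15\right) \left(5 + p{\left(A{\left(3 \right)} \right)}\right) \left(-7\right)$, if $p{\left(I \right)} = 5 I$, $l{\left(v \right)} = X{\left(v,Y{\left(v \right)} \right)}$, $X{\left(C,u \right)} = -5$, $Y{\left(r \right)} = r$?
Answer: $-10500$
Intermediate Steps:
$f = 6$ ($f = 4 + 2 = 6$)
$l{\left(v \right)} = -5$
$A{\left(P \right)} = 49$ ($A{\left(P \right)} = \left(-5 - 2\right)^{2} = \left(-7\right)^{2} = 49$)
$\left(-9 + 15\right) \left(5 + p{\left(A{\left(3 \right)} \right)}\right) \left(-7\right) = \left(-9 + 15\right) \left(5 + 5 \cdot 49\right) \left(-7\right) = 6 \left(5 + 245\right) \left(-7\right) = 6 \cdot 250 \left(-7\right) = 1500 \left(-7\right) = -10500$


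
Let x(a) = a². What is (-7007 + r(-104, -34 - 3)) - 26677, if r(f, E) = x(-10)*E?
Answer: -37384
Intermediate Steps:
r(f, E) = 100*E (r(f, E) = (-10)²*E = 100*E)
(-7007 + r(-104, -34 - 3)) - 26677 = (-7007 + 100*(-34 - 3)) - 26677 = (-7007 + 100*(-37)) - 26677 = (-7007 - 3700) - 26677 = -10707 - 26677 = -37384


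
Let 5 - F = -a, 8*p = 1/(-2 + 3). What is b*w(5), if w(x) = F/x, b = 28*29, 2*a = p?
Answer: 16443/20 ≈ 822.15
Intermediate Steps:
p = ⅛ (p = 1/(8*(-2 + 3)) = (⅛)/1 = (⅛)*1 = ⅛ ≈ 0.12500)
a = 1/16 (a = (½)*(⅛) = 1/16 ≈ 0.062500)
F = 81/16 (F = 5 - (-1)/16 = 5 - 1*(-1/16) = 5 + 1/16 = 81/16 ≈ 5.0625)
b = 812
w(x) = 81/(16*x)
b*w(5) = 812*((81/16)/5) = 812*((81/16)*(⅕)) = 812*(81/80) = 16443/20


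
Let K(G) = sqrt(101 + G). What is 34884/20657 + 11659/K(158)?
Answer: 34884/20657 + 11659*sqrt(259)/259 ≈ 726.14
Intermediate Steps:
34884/20657 + 11659/K(158) = 34884/20657 + 11659/(sqrt(101 + 158)) = 34884*(1/20657) + 11659/(sqrt(259)) = 34884/20657 + 11659*(sqrt(259)/259) = 34884/20657 + 11659*sqrt(259)/259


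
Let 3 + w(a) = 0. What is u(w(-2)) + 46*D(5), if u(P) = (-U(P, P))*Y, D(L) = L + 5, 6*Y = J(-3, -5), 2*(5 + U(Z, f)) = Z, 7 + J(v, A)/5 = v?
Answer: 2435/6 ≈ 405.83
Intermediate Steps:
J(v, A) = -35 + 5*v
U(Z, f) = -5 + Z/2
Y = -25/3 (Y = (-35 + 5*(-3))/6 = (-35 - 15)/6 = (1/6)*(-50) = -25/3 ≈ -8.3333)
D(L) = 5 + L
w(a) = -3 (w(a) = -3 + 0 = -3)
u(P) = -125/3 + 25*P/6 (u(P) = -(-5 + P/2)*(-25/3) = (5 - P/2)*(-25/3) = -125/3 + 25*P/6)
u(w(-2)) + 46*D(5) = (-125/3 + (25/6)*(-3)) + 46*(5 + 5) = (-125/3 - 25/2) + 46*10 = -325/6 + 460 = 2435/6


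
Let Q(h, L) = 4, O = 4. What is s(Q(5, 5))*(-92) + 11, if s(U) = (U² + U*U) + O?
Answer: -3301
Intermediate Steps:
s(U) = 4 + 2*U² (s(U) = (U² + U*U) + 4 = (U² + U²) + 4 = 2*U² + 4 = 4 + 2*U²)
s(Q(5, 5))*(-92) + 11 = (4 + 2*4²)*(-92) + 11 = (4 + 2*16)*(-92) + 11 = (4 + 32)*(-92) + 11 = 36*(-92) + 11 = -3312 + 11 = -3301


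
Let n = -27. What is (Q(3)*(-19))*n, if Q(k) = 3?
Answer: 1539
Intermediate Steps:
(Q(3)*(-19))*n = (3*(-19))*(-27) = -57*(-27) = 1539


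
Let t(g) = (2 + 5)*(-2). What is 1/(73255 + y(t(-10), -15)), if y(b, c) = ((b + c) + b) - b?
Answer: 1/73226 ≈ 1.3656e-5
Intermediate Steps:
t(g) = -14 (t(g) = 7*(-2) = -14)
y(b, c) = b + c (y(b, c) = (c + 2*b) - b = b + c)
1/(73255 + y(t(-10), -15)) = 1/(73255 + (-14 - 15)) = 1/(73255 - 29) = 1/73226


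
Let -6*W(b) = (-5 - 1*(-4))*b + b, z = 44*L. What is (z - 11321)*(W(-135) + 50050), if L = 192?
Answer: -143793650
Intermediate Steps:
z = 8448 (z = 44*192 = 8448)
W(b) = 0 (W(b) = -((-5 - 1*(-4))*b + b)/6 = -((-5 + 4)*b + b)/6 = -(-b + b)/6 = -⅙*0 = 0)
(z - 11321)*(W(-135) + 50050) = (8448 - 11321)*(0 + 50050) = -2873*50050 = -143793650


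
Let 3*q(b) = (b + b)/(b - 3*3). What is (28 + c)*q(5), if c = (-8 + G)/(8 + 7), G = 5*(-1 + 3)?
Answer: -211/9 ≈ -23.444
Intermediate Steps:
G = 10 (G = 5*2 = 10)
c = 2/15 (c = (-8 + 10)/(8 + 7) = 2/15 ≈ 0.13333)
q(b) = 2*b/(3*(-9 + b)) (q(b) = ((b + b)/(b - 3*3))/3 = ((2*b)/(b - 9))/3 = ((2*b)/(-9 + b))/3 = (2*b/(-9 + b))/3 = 2*b/(3*(-9 + b)))
(28 + c)*q(5) = (28 + 2/15)*((⅔)*5/(-9 + 5)) = 422*((⅔)*5/(-4))/15 = 422*((⅔)*5*(-¼))/15 = (422/15)*(-⅚) = -211/9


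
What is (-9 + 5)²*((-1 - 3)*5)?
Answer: -320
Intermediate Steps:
(-9 + 5)²*((-1 - 3)*5) = (-4)²*(-4*5) = 16*(-20) = -320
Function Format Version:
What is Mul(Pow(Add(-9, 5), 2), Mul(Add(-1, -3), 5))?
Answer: -320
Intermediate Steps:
Mul(Pow(Add(-9, 5), 2), Mul(Add(-1, -3), 5)) = Mul(Pow(-4, 2), Mul(-4, 5)) = Mul(16, -20) = -320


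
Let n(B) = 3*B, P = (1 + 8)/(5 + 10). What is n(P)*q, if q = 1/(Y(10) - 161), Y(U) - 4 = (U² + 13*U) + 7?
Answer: 9/400 ≈ 0.022500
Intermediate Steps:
P = ⅗ (P = 9/15 = 9*(1/15) = ⅗ ≈ 0.60000)
Y(U) = 11 + U² + 13*U (Y(U) = 4 + ((U² + 13*U) + 7) = 4 + (7 + U² + 13*U) = 11 + U² + 13*U)
q = 1/80 (q = 1/((11 + 10² + 13*10) - 161) = 1/((11 + 100 + 130) - 161) = 1/(241 - 161) = 1/80 ≈ 0.012500)
n(P)*q = (3*(⅗))*(1/80) = (9/5)*(1/80) = 9/400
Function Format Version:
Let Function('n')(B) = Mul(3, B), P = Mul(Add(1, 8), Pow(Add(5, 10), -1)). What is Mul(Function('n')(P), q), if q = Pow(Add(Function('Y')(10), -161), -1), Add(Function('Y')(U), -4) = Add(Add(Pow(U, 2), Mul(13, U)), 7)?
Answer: Rational(9, 400) ≈ 0.022500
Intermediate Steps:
P = Rational(3, 5) (P = Mul(9, Pow(15, -1)) = Mul(9, Rational(1, 15)) = Rational(3, 5) ≈ 0.60000)
Function('Y')(U) = Add(11, Pow(U, 2), Mul(13, U)) (Function('Y')(U) = Add(4, Add(Add(Pow(U, 2), Mul(13, U)), 7)) = Add(4, Add(7, Pow(U, 2), Mul(13, U))) = Add(11, Pow(U, 2), Mul(13, U)))
q = Rational(1, 80) (q = Pow(Add(Add(11, Pow(10, 2), Mul(13, 10)), -161), -1) = Pow(Add(Add(11, 100, 130), -161), -1) = Pow(Add(241, -161), -1) = Pow(80, -1) = Rational(1, 80) ≈ 0.012500)
Mul(Function('n')(P), q) = Mul(Mul(3, Rational(3, 5)), Rational(1, 80)) = Mul(Rational(9, 5), Rational(1, 80)) = Rational(9, 400)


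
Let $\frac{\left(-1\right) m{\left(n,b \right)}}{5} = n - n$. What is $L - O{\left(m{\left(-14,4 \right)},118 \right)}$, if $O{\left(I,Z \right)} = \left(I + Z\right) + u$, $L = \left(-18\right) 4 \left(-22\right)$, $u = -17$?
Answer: $1483$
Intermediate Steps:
$m{\left(n,b \right)} = 0$ ($m{\left(n,b \right)} = - 5 \left(n - n\right) = \left(-5\right) 0 = 0$)
$L = 1584$ ($L = \left(-72\right) \left(-22\right) = 1584$)
$O{\left(I,Z \right)} = -17 + I + Z$ ($O{\left(I,Z \right)} = \left(I + Z\right) - 17 = -17 + I + Z$)
$L - O{\left(m{\left(-14,4 \right)},118 \right)} = 1584 - \left(-17 + 0 + 118\right) = 1584 - 101 = 1483$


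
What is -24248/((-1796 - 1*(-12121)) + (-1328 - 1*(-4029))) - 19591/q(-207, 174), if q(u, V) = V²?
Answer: -164887469/65729196 ≈ -2.5086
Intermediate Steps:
-24248/((-1796 - 1*(-12121)) + (-1328 - 1*(-4029))) - 19591/q(-207, 174) = -24248/((-1796 - 1*(-12121)) + (-1328 - 1*(-4029))) - 19591/(174²) = -24248/((-1796 + 12121) + (-1328 + 4029)) - 19591/30276 = -24248/(10325 + 2701) - 19591*1/30276 = -24248/13026 - 19591/30276 = -24248*1/13026 - 19591/30276 = -12124/6513 - 19591/30276 = -164887469/65729196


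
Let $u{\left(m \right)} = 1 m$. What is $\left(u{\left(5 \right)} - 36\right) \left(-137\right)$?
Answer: $4247$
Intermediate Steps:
$u{\left(m \right)} = m$
$\left(u{\left(5 \right)} - 36\right) \left(-137\right) = \left(5 - 36\right) \left(-137\right) = \left(-31\right) \left(-137\right) = 4247$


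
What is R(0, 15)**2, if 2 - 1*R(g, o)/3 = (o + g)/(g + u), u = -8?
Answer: 8649/64 ≈ 135.14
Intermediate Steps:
R(g, o) = 6 - 3*(g + o)/(-8 + g) (R(g, o) = 6 - 3*(o + g)/(g - 8) = 6 - 3*(g + o)/(-8 + g))
R(0, 15)**2 = (3*(-16 + 0 - 1*15)/(-8 + 0))**2 = (3*(-16 + 0 - 15)/(-8))**2 = (3*(-1/8)*(-31))**2 = (93/8)**2 = 8649/64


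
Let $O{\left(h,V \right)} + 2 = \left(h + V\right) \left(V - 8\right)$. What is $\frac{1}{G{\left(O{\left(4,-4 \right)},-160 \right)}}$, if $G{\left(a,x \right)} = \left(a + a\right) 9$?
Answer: $- \frac{1}{36} \approx -0.027778$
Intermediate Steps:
$O{\left(h,V \right)} = -2 + \left(-8 + V\right) \left(V + h\right)$ ($O{\left(h,V \right)} = -2 + \left(h + V\right) \left(V - 8\right) = -2 + \left(V + h\right) \left(-8 + V\right) = -2 + \left(-8 + V\right) \left(V + h\right)$)
$G{\left(a,x \right)} = 18 a$ ($G{\left(a,x \right)} = 2 a 9 = 18 a$)
$\frac{1}{G{\left(O{\left(4,-4 \right)},-160 \right)}} = \frac{1}{18 \left(-2 + \left(-4\right)^{2} - -32 - 32 - 16\right)} = \frac{1}{18 \left(-2 + 16 + 32 - 32 - 16\right)} = \frac{1}{18 \left(-2\right)} = \frac{1}{-36} = - \frac{1}{36}$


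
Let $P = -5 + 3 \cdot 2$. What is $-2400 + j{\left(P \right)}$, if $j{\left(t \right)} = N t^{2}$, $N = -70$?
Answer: $-2470$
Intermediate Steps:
$P = 1$ ($P = -5 + 6 = 1$)
$j{\left(t \right)} = - 70 t^{2}$
$-2400 + j{\left(P \right)} = -2400 - 70 \cdot 1^{2} = -2400 - 70 = -2470$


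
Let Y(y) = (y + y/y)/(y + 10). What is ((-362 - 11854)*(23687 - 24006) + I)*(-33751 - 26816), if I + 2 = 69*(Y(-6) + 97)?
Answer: -945695257845/4 ≈ -2.3642e+11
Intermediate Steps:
Y(y) = (1 + y)/(10 + y) (Y(y) = (y + 1)/(10 + y) = (1 + y)/(10 + y))
I = 26419/4 (I = -2 + 69*((1 - 6)/(10 - 6) + 97) = -2 + 69*(-5/4 + 97) = -2 + 69*(383/4) = -2 + 26427/4 = 26419/4 ≈ 6604.8)
((-362 - 11854)*(23687 - 24006) + I)*(-33751 - 26816) = ((-362 - 11854)*(23687 - 24006) + 26419/4)*(-33751 - 26816) = (-12216*(-319) + 26419/4)*(-60567) = (3896904 + 26419/4)*(-60567) = (15614035/4)*(-60567) = -945695257845/4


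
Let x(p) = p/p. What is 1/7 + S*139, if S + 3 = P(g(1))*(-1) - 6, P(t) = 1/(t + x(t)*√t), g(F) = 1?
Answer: -18485/14 ≈ -1320.4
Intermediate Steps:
x(p) = 1
P(t) = 1/(t + √t) (P(t) = 1/(t + 1*√t) = 1/(t + √t))
S = -19/2 (S = -3 + (-1/(1 + √1) - 6) = -3 + (-1/(1 + 1) - 6) = -3 + (-1/2 - 6) = -3 + ((½)*(-1) - 6) = -3 + (-½ - 6) = -3 - 13/2 = -19/2 ≈ -9.5000)
1/7 + S*139 = 1/7 - 19/2*139 = ⅐ - 2641/2 = -18485/14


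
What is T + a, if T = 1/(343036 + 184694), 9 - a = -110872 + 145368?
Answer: -18199824509/527730 ≈ -34487.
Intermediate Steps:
a = -34487 (a = 9 - (-110872 + 145368) = 9 - 1*34496 = 9 - 34496 = -34487)
T = 1/527730 ≈ 1.8949e-6
T + a = 1/527730 - 34487 = -18199824509/527730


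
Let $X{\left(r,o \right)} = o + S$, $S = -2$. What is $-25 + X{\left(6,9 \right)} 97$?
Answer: $654$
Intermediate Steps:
$X{\left(r,o \right)} = -2 + o$ ($X{\left(r,o \right)} = o - 2 = -2 + o$)
$-25 + X{\left(6,9 \right)} 97 = -25 + \left(-2 + 9\right) 97 = -25 + 7 \cdot 97 = -25 + 679 = 654$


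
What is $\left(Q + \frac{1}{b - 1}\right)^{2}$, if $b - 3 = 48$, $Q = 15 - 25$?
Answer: $\frac{249001}{2500} \approx 99.6$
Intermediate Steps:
$Q = -10$
$b = 51$ ($b = 3 + 48 = 51$)
$\left(Q + \frac{1}{b - 1}\right)^{2} = \left(-10 + \frac{1}{51 - 1}\right)^{2} = \left(-10 + \frac{1}{50}\right)^{2} = \left(- \frac{499}{50}\right)^{2} = \frac{249001}{2500}$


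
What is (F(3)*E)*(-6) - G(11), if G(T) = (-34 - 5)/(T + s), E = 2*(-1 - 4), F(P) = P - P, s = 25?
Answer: 13/12 ≈ 1.0833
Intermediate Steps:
F(P) = 0
E = -10 (E = 2*(-5) = -10)
G(T) = -39/(25 + T) (G(T) = (-34 - 5)/(T + 25) = -39/(25 + T))
(F(3)*E)*(-6) - G(11) = (0*(-10))*(-6) - (-39)/(25 + 11) = 0*(-6) - (-39)/36 = 0 - (-39)/36 = 0 - 1*(-13/12) = 0 + 13/12 = 13/12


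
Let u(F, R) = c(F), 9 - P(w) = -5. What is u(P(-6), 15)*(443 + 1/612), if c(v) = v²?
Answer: 13284733/153 ≈ 86828.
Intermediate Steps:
P(w) = 14 (P(w) = 9 - 1*(-5) = 9 + 5 = 14)
u(F, R) = F²
u(P(-6), 15)*(443 + 1/612) = 14²*(443 + 1/612) = 196*(443 + 1/612) = 196*(271117/612) = 13284733/153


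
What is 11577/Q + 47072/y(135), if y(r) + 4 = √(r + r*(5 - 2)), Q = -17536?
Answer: 823938005/2297216 + 70608*√15/131 ≈ 2446.2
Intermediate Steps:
y(r) = -4 + 2*√r (y(r) = -4 + √(r + r*(5 - 2)) = -4 + √(r + r*3) = -4 + √(r + 3*r) = -4 + √(4*r) = -4 + 2*√r)
11577/Q + 47072/y(135) = 11577/(-17536) + 47072/(-4 + 2*√135) = 11577*(-1/17536) + 47072/(-4 + 2*(3*√15)) = -11577/17536 + 47072/(-4 + 6*√15)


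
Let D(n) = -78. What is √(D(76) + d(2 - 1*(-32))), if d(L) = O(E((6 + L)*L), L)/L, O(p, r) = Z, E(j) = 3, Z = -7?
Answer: I*√90406/34 ≈ 8.8434*I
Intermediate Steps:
O(p, r) = -7
d(L) = -7/L
√(D(76) + d(2 - 1*(-32))) = √(-78 - 7/(2 - 1*(-32))) = √(-78 - 7/(2 + 32)) = √(-78 - 7/34) = √(-2659/34) = I*√90406/34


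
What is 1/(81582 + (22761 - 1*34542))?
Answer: 1/69801 ≈ 1.4326e-5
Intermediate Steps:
1/(81582 + (22761 - 1*34542)) = 1/(81582 + (22761 - 34542)) = 1/(81582 - 11781) = 1/69801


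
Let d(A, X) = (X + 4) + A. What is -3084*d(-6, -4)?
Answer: 18504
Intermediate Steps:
d(A, X) = 4 + A + X (d(A, X) = (4 + X) + A = 4 + A + X)
-3084*d(-6, -4) = -3084*(4 - 6 - 4) = -3084*(-6) = 18504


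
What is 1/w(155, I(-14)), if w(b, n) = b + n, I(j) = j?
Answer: 1/141 ≈ 0.0070922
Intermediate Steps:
1/w(155, I(-14)) = 1/(155 - 14) = 1/141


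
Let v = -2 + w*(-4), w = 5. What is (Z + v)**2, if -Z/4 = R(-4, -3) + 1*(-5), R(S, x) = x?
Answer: 100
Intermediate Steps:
v = -22 (v = -2 + 5*(-4) = -2 - 20 = -22)
Z = 32 (Z = -4*(-3 + 1*(-5)) = -4*(-3 - 5) = -4*(-8) = 32)
(Z + v)**2 = (32 - 22)**2 = 10**2 = 100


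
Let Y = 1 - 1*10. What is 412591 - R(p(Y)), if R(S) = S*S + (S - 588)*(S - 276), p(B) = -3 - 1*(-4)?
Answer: 251165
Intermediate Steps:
Y = -9 (Y = 1 - 10 = -9)
p(B) = 1 (p(B) = -3 + 4 = 1)
R(S) = S² + (-588 + S)*(-276 + S)
412591 - R(p(Y)) = 412591 - (162288 - 864*1 + 2*1²) = 412591 - (162288 - 864 + 2*1) = 412591 - (162288 - 864 + 2) = 412591 - 1*161426 = 412591 - 161426 = 251165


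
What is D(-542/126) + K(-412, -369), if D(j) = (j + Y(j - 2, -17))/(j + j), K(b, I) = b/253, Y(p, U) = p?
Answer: -27150/68563 ≈ -0.39599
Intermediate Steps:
K(b, I) = b/253 (K(b, I) = b*(1/253) = b/253)
D(j) = (-2 + 2*j)/(2*j) (D(j) = (j + (j - 2))/(j + j) = (j + (-2 + j))/((2*j)) = (-2 + 2*j)*(1/(2*j)) = (-2 + 2*j)/(2*j))
D(-542/126) + K(-412, -369) = (-1 - 542/126)/((-542/126)) + (1/253)*(-412) = (-1 - 542*1/126)/((-542*1/126)) - 412/253 = (-1 - 271/63)/(-271/63) - 412/253 = -63/271*(-334/63) - 412/253 = 334/271 - 412/253 = -27150/68563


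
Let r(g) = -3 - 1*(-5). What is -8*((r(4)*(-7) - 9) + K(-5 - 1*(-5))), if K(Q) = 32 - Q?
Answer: -72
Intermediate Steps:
r(g) = 2 (r(g) = -3 + 5 = 2)
-8*((r(4)*(-7) - 9) + K(-5 - 1*(-5))) = -8*((2*(-7) - 9) + (32 - (-5 - 1*(-5)))) = -8*((-14 - 9) + (32 - (-5 + 5))) = -8*(-23 + (32 - 1*0)) = -8*(-23 + (32 + 0)) = -8*(-23 + 32) = -8*9 = -72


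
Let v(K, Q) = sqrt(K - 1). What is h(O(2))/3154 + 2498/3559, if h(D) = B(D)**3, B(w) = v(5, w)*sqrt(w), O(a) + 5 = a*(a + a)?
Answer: 2498/3559 + 12*sqrt(3)/1577 ≈ 0.71506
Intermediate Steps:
O(a) = -5 + 2*a**2 (O(a) = -5 + a*(a + a) = -5 + a*(2*a) = -5 + 2*a**2)
v(K, Q) = sqrt(-1 + K)
B(w) = 2*sqrt(w) (B(w) = sqrt(-1 + 5)*sqrt(w) = sqrt(4)*sqrt(w) = 2*sqrt(w))
h(D) = 8*D**(3/2) (h(D) = (2*sqrt(D))**3 = 8*D**(3/2))
h(O(2))/3154 + 2498/3559 = (8*(-5 + 2*2**2)**(3/2))/3154 + 2498/3559 = (8*(-5 + 2*4)**(3/2))*(1/3154) + 2498*(1/3559) = (8*(-5 + 8)**(3/2))*(1/3154) + 2498/3559 = (8*3**(3/2))*(1/3154) + 2498/3559 = (8*(3*sqrt(3)))*(1/3154) + 2498/3559 = (24*sqrt(3))*(1/3154) + 2498/3559 = 12*sqrt(3)/1577 + 2498/3559 = 2498/3559 + 12*sqrt(3)/1577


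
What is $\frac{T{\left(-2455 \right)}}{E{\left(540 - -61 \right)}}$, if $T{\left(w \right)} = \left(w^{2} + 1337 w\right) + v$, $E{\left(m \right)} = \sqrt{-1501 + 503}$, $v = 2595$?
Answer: $- \frac{2747285 i \sqrt{998}}{998} \approx - 86964.0 i$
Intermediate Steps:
$E{\left(m \right)} = i \sqrt{998}$ ($E{\left(m \right)} = \sqrt{-998} = i \sqrt{998}$)
$T{\left(w \right)} = 2595 + w^{2} + 1337 w$ ($T{\left(w \right)} = \left(w^{2} + 1337 w\right) + 2595 = 2595 + w^{2} + 1337 w$)
$\frac{T{\left(-2455 \right)}}{E{\left(540 - -61 \right)}} = \frac{2595 + \left(-2455\right)^{2} + 1337 \left(-2455\right)}{i \sqrt{998}} = \left(2595 + 6027025 - 3282335\right) \left(- \frac{i \sqrt{998}}{998}\right) = 2747285 \left(- \frac{i \sqrt{998}}{998}\right) = - \frac{2747285 i \sqrt{998}}{998}$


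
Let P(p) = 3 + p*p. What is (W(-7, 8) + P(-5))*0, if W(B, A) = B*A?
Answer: 0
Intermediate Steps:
P(p) = 3 + p²
W(B, A) = A*B
(W(-7, 8) + P(-5))*0 = (8*(-7) + (3 + (-5)²))*0 = (-56 + (3 + 25))*0 = (-56 + 28)*0 = -28*0 = 0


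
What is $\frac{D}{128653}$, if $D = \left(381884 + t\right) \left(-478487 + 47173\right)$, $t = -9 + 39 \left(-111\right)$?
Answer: $- \frac{162840875444}{128653} \approx -1.2657 \cdot 10^{6}$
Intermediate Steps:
$t = -4338$ ($t = -9 - 4329 = -4338$)
$D = -162840875444$ ($D = \left(381884 - 4338\right) \left(-478487 + 47173\right) = 377546 \left(-431314\right) = -162840875444$)
$\frac{D}{128653} = - \frac{162840875444}{128653}$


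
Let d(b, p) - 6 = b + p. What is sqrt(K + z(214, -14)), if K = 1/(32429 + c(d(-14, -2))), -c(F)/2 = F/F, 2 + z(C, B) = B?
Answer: I*sqrt(1869348093)/10809 ≈ 4.0*I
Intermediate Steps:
z(C, B) = -2 + B
d(b, p) = 6 + b + p (d(b, p) = 6 + (b + p) = 6 + b + p)
c(F) = -2 (c(F) = -2*F/F = -2*1 = -2)
K = 1/32427 (K = 1/(32429 - 2) = 1/32427 ≈ 3.0838e-5)
sqrt(K + z(214, -14)) = sqrt(1/32427 + (-2 - 14)) = sqrt(1/32427 - 16) = sqrt(-518831/32427) = I*sqrt(1869348093)/10809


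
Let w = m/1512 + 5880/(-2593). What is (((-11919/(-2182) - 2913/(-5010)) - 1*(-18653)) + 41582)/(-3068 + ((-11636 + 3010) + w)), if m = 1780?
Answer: -53789564909090052/10442611608996535 ≈ -5.1510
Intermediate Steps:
w = -1068755/980154 (w = 1780/1512 + 5880/(-2593) = 1780*(1/1512) + 5880*(-1/2593) = 445/378 - 5880/2593 = -1068755/980154 ≈ -1.0904)
(((-11919/(-2182) - 2913/(-5010)) - 1*(-18653)) + 41582)/(-3068 + ((-11636 + 3010) + w)) = (((-11919/(-2182) - 2913/(-5010)) - 1*(-18653)) + 41582)/(-3068 + ((-11636 + 3010) - 1068755/980154)) = (((-11919*(-1/2182) - 2913*(-1/5010)) + 18653) + 41582)/(-3068 + (-8626 - 1068755/980154)) = (((11919/2182 + 971/1670) + 18653) + 41582)/(-3068 - 8455877159/980154) = ((5505863/910985 + 18653) + 41582)/(-11462989631/980154) = (16998109068/910985 + 41582)*(-980154/11462989631) = (54878687338/910985)*(-980154/11462989631) = -53789564909090052/10442611608996535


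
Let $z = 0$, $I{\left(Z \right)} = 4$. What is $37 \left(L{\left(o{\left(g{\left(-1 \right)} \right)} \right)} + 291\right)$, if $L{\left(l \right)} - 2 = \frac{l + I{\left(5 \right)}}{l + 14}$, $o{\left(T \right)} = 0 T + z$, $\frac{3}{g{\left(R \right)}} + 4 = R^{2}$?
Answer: $\frac{75961}{7} \approx 10852.0$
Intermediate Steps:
$g{\left(R \right)} = \frac{3}{-4 + R^{2}}$
$o{\left(T \right)} = 0$ ($o{\left(T \right)} = 0 T + 0 = 0 + 0 = 0$)
$L{\left(l \right)} = 2 + \frac{4 + l}{14 + l}$ ($L{\left(l \right)} = 2 + \frac{l + 4}{l + 14} = 2 + \frac{4 + l}{14 + l}$)
$37 \left(L{\left(o{\left(g{\left(-1 \right)} \right)} \right)} + 291\right) = 37 \left(\frac{32 + 3 \cdot 0}{14 + 0} + 291\right) = 37 \left(\frac{32 + 0}{14} + 291\right) = 37 \left(\frac{1}{14} \cdot 32 + 291\right) = 37 \left(\frac{16}{7} + 291\right) = 37 \cdot \frac{2053}{7} = \frac{75961}{7}$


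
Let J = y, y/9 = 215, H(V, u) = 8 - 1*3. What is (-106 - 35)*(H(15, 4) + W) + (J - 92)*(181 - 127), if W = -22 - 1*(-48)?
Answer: 95151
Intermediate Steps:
W = 26 (W = -22 + 48 = 26)
H(V, u) = 5 (H(V, u) = 8 - 3 = 5)
y = 1935 (y = 9*215 = 1935)
J = 1935
(-106 - 35)*(H(15, 4) + W) + (J - 92)*(181 - 127) = (-106 - 35)*(5 + 26) + (1935 - 92)*(181 - 127) = -141*31 + 1843*54 = -4371 + 99522 = 95151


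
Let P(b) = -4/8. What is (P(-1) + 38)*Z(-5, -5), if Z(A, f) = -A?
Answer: 375/2 ≈ 187.50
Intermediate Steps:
P(b) = -1/2 (P(b) = -4*1/8 = -1/2)
(P(-1) + 38)*Z(-5, -5) = (-1/2 + 38)*(-1*(-5)) = (75/2)*5 = 375/2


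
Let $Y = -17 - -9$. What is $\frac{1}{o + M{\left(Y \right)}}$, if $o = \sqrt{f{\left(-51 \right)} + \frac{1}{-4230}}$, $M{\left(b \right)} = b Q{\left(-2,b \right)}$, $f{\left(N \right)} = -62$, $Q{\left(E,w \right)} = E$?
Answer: $\frac{67680}{1345141} - \frac{3 i \sqrt{123262670}}{1345141} \approx 0.050314 - 0.024761 i$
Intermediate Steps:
$Y = -8$ ($Y = -17 + 9 = -8$)
$M{\left(b \right)} = - 2 b$ ($M{\left(b \right)} = b \left(-2\right) = - 2 b$)
$o = \frac{i \sqrt{123262670}}{1410}$ ($o = \sqrt{-62 + \frac{1}{-4230}} = \sqrt{-62 - \frac{1}{4230}} = \sqrt{- \frac{262261}{4230}} = \frac{i \sqrt{123262670}}{1410} \approx 7.874 i$)
$\frac{1}{o + M{\left(Y \right)}} = \frac{1}{\frac{i \sqrt{123262670}}{1410} - -16} = \frac{1}{\frac{i \sqrt{123262670}}{1410} + 16} = \frac{1}{16 + \frac{i \sqrt{123262670}}{1410}}$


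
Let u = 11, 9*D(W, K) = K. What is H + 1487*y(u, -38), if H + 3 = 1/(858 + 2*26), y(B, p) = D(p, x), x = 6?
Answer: 2698153/2730 ≈ 988.33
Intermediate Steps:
D(W, K) = K/9
y(B, p) = 2/3 (y(B, p) = (1/9)*6 = 2/3)
H = -2729/910 (H = -3 + 1/(858 + 2*26) = -3 + 1/(858 + 52) = -3 + 1/910 = -2729/910 ≈ -2.9989)
H + 1487*y(u, -38) = -2729/910 + 1487*(2/3) = -2729/910 + 2974/3 = 2698153/2730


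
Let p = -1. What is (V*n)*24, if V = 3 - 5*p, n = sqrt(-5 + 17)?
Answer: 384*sqrt(3) ≈ 665.11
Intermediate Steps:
n = 2*sqrt(3) (n = sqrt(12) = 2*sqrt(3) ≈ 3.4641)
V = 8 (V = 3 - 5*(-1) = 3 + 5 = 8)
(V*n)*24 = (8*(2*sqrt(3)))*24 = (16*sqrt(3))*24 = 384*sqrt(3)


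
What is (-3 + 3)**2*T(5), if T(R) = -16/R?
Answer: 0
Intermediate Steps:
(-3 + 3)**2*T(5) = (-3 + 3)**2*(-16/5) = 0**2*(-16*1/5) = 0*(-16/5) = 0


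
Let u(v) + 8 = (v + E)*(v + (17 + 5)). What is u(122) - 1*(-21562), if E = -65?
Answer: 29762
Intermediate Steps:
u(v) = -8 + (-65 + v)*(22 + v) (u(v) = -8 + (v - 65)*(v + (17 + 5)) = -8 + (-65 + v)*(v + 22) = -8 + (-65 + v)*(22 + v))
u(122) - 1*(-21562) = (-1438 + 122² - 43*122) - 1*(-21562) = (-1438 + 14884 - 5246) + 21562 = 8200 + 21562 = 29762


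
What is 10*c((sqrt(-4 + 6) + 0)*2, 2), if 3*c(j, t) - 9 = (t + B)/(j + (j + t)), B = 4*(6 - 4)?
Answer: 580/21 + 100*sqrt(2)/21 ≈ 34.353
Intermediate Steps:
B = 8 (B = 4*2 = 8)
c(j, t) = 3 + (8 + t)/(3*(t + 2*j)) (c(j, t) = 3 + ((t + 8)/(j + (j + t)))/3 = 3 + ((8 + t)/(t + 2*j))/3 = 3 + (8 + t)/(3*(t + 2*j)))
10*c((sqrt(-4 + 6) + 0)*2, 2) = 10*(2*(4 + 5*2 + 9*((sqrt(-4 + 6) + 0)*2))/(3*(2 + 2*((sqrt(-4 + 6) + 0)*2)))) = 10*(2*(4 + 10 + 9*((sqrt(2) + 0)*2))/(3*(2 + 2*((sqrt(2) + 0)*2)))) = 10*(2*(4 + 10 + 9*(sqrt(2)*2))/(3*(2 + 2*(sqrt(2)*2)))) = 10*(2*(4 + 10 + 9*(2*sqrt(2)))/(3*(2 + 2*(2*sqrt(2))))) = 10*(2*(4 + 10 + 18*sqrt(2))/(3*(2 + 4*sqrt(2)))) = 10*(2*(14 + 18*sqrt(2))/(3*(2 + 4*sqrt(2)))) = 20*(14 + 18*sqrt(2))/(3*(2 + 4*sqrt(2)))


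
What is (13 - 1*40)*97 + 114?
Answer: -2505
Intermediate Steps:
(13 - 1*40)*97 + 114 = (13 - 40)*97 + 114 = -27*97 + 114 = -2619 + 114 = -2505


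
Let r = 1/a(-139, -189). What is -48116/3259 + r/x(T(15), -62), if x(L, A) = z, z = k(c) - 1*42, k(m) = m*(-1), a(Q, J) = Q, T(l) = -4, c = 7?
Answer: -327714817/22197049 ≈ -14.764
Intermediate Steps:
k(m) = -m
z = -49 (z = -1*7 - 1*42 = -7 - 42 = -49)
x(L, A) = -49
r = -1/139 (r = 1/(-139) = -1/139 ≈ -0.0071942)
-48116/3259 + r/x(T(15), -62) = -48116/3259 - 1/139/(-49) = -48116*1/3259 - 1/139*(-1/49) = -48116/3259 + 1/6811 = -327714817/22197049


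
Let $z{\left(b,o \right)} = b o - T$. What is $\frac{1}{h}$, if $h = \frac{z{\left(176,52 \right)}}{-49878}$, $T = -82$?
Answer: $- \frac{2771}{513} \approx -5.4016$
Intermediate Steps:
$z{\left(b,o \right)} = 82 + b o$ ($z{\left(b,o \right)} = b o - -82 = b o + 82 = 82 + b o$)
$h = - \frac{513}{2771}$ ($h = \frac{82 + 176 \cdot 52}{-49878} = \left(82 + 9152\right) \left(- \frac{1}{49878}\right) = 9234 \left(- \frac{1}{49878}\right) = - \frac{513}{2771} \approx -0.18513$)
$\frac{1}{h} = \frac{1}{- \frac{513}{2771}} = - \frac{2771}{513}$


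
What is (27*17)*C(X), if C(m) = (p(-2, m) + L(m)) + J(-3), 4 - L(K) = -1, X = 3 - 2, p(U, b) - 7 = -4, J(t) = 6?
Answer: 6426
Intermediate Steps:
p(U, b) = 3 (p(U, b) = 7 - 4 = 3)
X = 1
L(K) = 5 (L(K) = 4 - 1*(-1) = 4 + 1 = 5)
C(m) = 14 (C(m) = (3 + 5) + 6 = 8 + 6 = 14)
(27*17)*C(X) = (27*17)*14 = 459*14 = 6426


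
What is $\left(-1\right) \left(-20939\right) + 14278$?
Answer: $35217$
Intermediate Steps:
$\left(-1\right) \left(-20939\right) + 14278 = 20939 + 14278 = 35217$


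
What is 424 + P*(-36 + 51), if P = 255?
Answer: 4249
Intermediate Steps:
424 + P*(-36 + 51) = 424 + 255*(-36 + 51) = 424 + 255*15 = 424 + 3825 = 4249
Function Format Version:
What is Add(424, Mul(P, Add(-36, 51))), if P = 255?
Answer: 4249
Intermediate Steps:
Add(424, Mul(P, Add(-36, 51))) = Add(424, Mul(255, Add(-36, 51))) = Add(424, Mul(255, 15)) = Add(424, 3825) = 4249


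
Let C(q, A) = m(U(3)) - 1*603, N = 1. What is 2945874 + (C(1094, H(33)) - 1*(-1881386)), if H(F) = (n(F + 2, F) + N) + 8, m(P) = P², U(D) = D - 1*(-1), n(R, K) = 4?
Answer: 4826673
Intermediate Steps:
U(D) = 1 + D (U(D) = D + 1 = 1 + D)
H(F) = 13 (H(F) = (4 + 1) + 8 = 5 + 8 = 13)
C(q, A) = -587 (C(q, A) = (1 + 3)² - 1*603 = 4² - 603 = 16 - 603 = -587)
2945874 + (C(1094, H(33)) - 1*(-1881386)) = 2945874 + (-587 - 1*(-1881386)) = 2945874 + (-587 + 1881386) = 2945874 + 1880799 = 4826673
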